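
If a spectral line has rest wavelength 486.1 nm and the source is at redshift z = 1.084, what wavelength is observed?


lam_obs = lam_emit * (1 + z) = 486.1 * (1 + 1.084) = 1013.0324

1013.0324 nm


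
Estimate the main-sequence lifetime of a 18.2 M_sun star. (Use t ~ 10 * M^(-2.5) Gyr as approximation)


t = 10 * M^(-2.5) = 10 * 18.2^(-2.5) = 0.0071

0.0071 Gyr


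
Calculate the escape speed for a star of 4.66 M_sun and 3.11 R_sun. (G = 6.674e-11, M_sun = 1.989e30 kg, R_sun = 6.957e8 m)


M = 4.66 * 1.989e30 kg = 9.26874e+30 kg; R = 3.11 * 6.957e8 m = 2.163627e+09 m. v_esc = sqrt(2GM/R) = sqrt(2 * 6.674e-11 * 9.26874e+30 / 2.163627e+09) = 756183.5974

756183.5974 m/s


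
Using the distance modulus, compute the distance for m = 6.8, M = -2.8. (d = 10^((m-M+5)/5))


d = 10^((m - M + 5)/5) = 10^((6.8 - -2.8 + 5)/5) = 831.7638

831.7638 pc


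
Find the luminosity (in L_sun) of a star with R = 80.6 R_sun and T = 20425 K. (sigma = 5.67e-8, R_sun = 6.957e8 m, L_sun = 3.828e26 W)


R = 80.6 * 6.957e8 m = 5.607342e+10 m. L = 4*pi*R^2*sigma*T^4 = 4*pi*(5.607342e+10)^2 * 5.67e-8 * 20425^4 = 3.899018305e+32 W. L/L_sun = 3.899018305e+32 / 3.828e26 = 1.019e+06

1.019e+06 L_sun


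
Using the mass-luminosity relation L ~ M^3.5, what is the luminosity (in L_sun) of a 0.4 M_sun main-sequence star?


L/L_sun = (M/M_sun)^3.5 = 0.4^3.5 = 0.0405

0.0405 L_sun


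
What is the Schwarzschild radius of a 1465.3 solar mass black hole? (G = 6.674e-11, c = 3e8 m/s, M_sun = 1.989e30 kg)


M = 1465.3 * 1.989e30 kg = 2.9144817e+33 kg. rs = 2GM/c^2 = 2 * 6.674e-11 * 2.9144817e+33 / (3e8)^2 = 4.323e+06

4.323e+06 m


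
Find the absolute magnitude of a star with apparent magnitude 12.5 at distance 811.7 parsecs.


M = m - 5*log10(d) + 5 = 12.5 - 5*log10(811.7) + 5 = 2.953

2.953


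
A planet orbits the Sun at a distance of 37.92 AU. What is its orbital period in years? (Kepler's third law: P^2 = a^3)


P = a^(3/2) = 37.92^1.5 = 233.5084

233.5084 years


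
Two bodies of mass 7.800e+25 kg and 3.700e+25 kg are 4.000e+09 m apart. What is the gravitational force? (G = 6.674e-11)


F = G*m1*m2/r^2 = 6.674e-11 * 7.800e+25 * 3.700e+25 / (4.000e+09)^2 = 6.674e-11 * 2.886e+51 / 1.600e+19 = 1.204e+22

1.204e+22 N


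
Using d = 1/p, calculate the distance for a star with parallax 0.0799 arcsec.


d = 1/p = 1/0.0799 = 12.5156

12.5156 pc


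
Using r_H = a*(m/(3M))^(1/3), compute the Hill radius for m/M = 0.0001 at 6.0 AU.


r_H = a * (m/3M)^(1/3) = 6.0 * (0.0001/3)^(1/3) = 0.1931

0.1931 AU


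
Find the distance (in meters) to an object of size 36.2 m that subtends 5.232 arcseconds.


D = size / theta_rad, theta_rad = 5.232 * pi/(180*3600) = 2.537e-05, D = 1.427e+06

1.427e+06 m


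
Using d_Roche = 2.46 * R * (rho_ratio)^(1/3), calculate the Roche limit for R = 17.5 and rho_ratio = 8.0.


d_Roche = 2.46 * 17.5 * 8.0^(1/3) = 86.1

86.1


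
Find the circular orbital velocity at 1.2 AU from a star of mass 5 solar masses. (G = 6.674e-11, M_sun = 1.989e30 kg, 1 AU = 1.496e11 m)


v = sqrt(GM/r) = sqrt(6.674e-11 * 9.945e+30 / 1.795e+11) = 60804.9695

60804.9695 m/s


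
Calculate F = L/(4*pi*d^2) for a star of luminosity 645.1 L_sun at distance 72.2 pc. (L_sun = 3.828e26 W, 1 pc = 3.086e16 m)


F = L / (4*pi*d^2) = 2.469e+29 / (4*pi*(2.228e+18)^2) = 3.958e-09

3.958e-09 W/m^2


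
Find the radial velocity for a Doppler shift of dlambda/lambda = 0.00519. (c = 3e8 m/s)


v = (dlambda/lambda) * c = 0.00519 * 3e8 = 1.557e+06

1.557e+06 m/s


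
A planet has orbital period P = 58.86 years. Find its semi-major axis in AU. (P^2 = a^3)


a = P^(2/3) = 58.86^(2/3) = 15.1314

15.1314 AU


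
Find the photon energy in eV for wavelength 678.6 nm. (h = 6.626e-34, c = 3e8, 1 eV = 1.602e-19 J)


E = hc/lambda = 6.626e-34 * 3e8 / 6.786e-07 = 2.929e-19 J = 1.8285 eV

1.8285 eV


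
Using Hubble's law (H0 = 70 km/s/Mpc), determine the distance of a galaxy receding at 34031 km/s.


d = v / H0 = 34031 / 70 = 486.1571

486.1571 Mpc


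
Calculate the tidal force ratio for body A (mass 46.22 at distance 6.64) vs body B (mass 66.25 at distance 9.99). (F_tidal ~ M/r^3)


Ratio = (M1/r1^3) / (M2/r2^3) = (46.22/6.64^3) / (66.25/9.99^3) = 2.3759

2.3759


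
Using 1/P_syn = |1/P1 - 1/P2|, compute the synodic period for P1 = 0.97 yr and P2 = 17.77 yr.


1/P_syn = |1/P1 - 1/P2| = |1/0.97 - 1/17.77| => P_syn = 1.026

1.026 years


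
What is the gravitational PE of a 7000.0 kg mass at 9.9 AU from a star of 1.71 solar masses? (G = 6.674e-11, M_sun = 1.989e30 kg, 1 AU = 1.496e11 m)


M = 1.71 * 1.989e30 kg = 3.40119e+30 kg; r = 9.9 AU * 1.496e11 m/AU = 1.48104e+12 m. U = -GM*m/r = -(6.674e-11 * 3.40119e+30 * 7000.0) / 1.48104e+12 = -1.073e+12

-1.073e+12 J


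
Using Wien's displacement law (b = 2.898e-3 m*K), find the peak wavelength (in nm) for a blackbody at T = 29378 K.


lam_max = b / T = 2.898e-3 / 29378 = 9.865e-08 m = 98.6452 nm

98.6452 nm


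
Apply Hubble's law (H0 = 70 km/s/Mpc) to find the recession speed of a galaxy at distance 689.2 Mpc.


v = H0 * d = 70 * 689.2 = 48244.0

48244.0 km/s


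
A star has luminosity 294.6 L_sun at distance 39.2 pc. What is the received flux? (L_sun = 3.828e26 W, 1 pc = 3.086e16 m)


F = L / (4*pi*d^2) = 1.128e+29 / (4*pi*(1.210e+18)^2) = 6.132e-09

6.132e-09 W/m^2


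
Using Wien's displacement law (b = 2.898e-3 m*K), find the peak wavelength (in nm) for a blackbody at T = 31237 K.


lam_max = b / T = 2.898e-3 / 31237 = 9.277e-08 m = 92.7746 nm

92.7746 nm


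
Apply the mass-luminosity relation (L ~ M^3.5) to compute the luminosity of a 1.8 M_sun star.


L/L_sun = (M/M_sun)^3.5 = 1.8^3.5 = 7.8244

7.8244 L_sun


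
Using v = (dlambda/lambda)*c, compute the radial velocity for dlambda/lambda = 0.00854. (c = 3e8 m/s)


v = (dlambda/lambda) * c = 0.00854 * 3e8 = 2.562e+06

2.562e+06 m/s


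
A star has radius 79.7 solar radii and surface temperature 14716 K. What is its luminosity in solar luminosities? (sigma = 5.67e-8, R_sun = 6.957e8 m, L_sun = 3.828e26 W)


R = 79.7 * 6.957e8 m = 5.544729e+10 m. L = 4*pi*R^2*sigma*T^4 = 4*pi*(5.544729e+10)^2 * 5.67e-8 * 14716^4 = 1.027336431e+32 W. L/L_sun = 1.027336431e+32 / 3.828e26 = 268374.1982

268374.1982 L_sun


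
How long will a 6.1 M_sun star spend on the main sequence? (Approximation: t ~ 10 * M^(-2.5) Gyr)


t = 10 * M^(-2.5) = 10 * 6.1^(-2.5) = 0.1088

0.1088 Gyr


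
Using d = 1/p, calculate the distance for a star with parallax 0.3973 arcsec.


d = 1/p = 1/0.3973 = 2.517

2.517 pc


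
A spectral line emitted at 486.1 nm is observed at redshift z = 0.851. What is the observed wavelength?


lam_obs = lam_emit * (1 + z) = 486.1 * (1 + 0.851) = 899.7711

899.7711 nm


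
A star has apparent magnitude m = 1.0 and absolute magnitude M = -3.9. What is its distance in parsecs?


d = 10^((m - M + 5)/5) = 10^((1.0 - -3.9 + 5)/5) = 95.4993

95.4993 pc


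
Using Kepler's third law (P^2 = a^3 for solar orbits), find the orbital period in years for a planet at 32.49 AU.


P = a^(3/2) = 32.49^1.5 = 185.193

185.193 years


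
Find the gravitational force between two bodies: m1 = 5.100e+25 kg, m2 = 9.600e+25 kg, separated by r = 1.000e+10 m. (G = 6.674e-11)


F = G*m1*m2/r^2 = 6.674e-11 * 5.100e+25 * 9.600e+25 / (1.000e+10)^2 = 6.674e-11 * 4.896e+51 / 1.000e+20 = 3.268e+21

3.268e+21 N


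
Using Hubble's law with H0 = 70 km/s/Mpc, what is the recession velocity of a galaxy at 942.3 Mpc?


v = H0 * d = 70 * 942.3 = 65961.0

65961.0 km/s


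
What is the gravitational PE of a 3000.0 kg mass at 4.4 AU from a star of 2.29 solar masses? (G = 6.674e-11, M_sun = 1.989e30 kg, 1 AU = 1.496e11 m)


M = 2.29 * 1.989e30 kg = 4.55481e+30 kg; r = 4.4 AU * 1.496e11 m/AU = 6.5824e+11 m. U = -GM*m/r = -(6.674e-11 * 4.55481e+30 * 3000.0) / 6.5824e+11 = -1.385e+12

-1.385e+12 J


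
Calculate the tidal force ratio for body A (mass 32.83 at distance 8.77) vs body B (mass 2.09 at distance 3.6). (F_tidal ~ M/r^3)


Ratio = (M1/r1^3) / (M2/r2^3) = (32.83/8.77^3) / (2.09/3.6^3) = 1.0865

1.0865


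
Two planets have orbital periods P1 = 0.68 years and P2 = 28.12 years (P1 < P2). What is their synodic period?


1/P_syn = |1/P1 - 1/P2| = |1/0.68 - 1/28.12| => P_syn = 0.6969

0.6969 years


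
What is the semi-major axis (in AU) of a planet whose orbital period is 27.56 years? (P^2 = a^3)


a = P^(2/3) = 27.56^(2/3) = 9.124

9.124 AU


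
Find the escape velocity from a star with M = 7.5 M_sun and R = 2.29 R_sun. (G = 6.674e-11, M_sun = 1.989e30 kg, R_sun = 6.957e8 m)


M = 7.5 * 1.989e30 kg = 1.49175e+31 kg; R = 2.29 * 6.957e8 m = 1.593153e+09 m. v_esc = sqrt(2GM/R) = sqrt(2 * 6.674e-11 * 1.49175e+31 / 1.593153e+09) = 1.118e+06

1.118e+06 m/s


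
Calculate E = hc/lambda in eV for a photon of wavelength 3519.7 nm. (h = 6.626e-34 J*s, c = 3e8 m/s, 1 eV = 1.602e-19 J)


E = hc/lambda = 6.626e-34 * 3e8 / 3.520e-06 = 5.648e-20 J = 0.3525 eV

0.3525 eV


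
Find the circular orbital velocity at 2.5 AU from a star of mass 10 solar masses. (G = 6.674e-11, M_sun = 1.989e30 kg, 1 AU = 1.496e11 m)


v = sqrt(GM/r) = sqrt(6.674e-11 * 1.989e+31 / 3.740e+11) = 59576.4597

59576.4597 m/s


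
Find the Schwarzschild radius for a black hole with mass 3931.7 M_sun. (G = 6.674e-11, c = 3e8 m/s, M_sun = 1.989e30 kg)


M = 3931.7 * 1.989e30 kg = 7.8201513e+33 kg. rs = 2GM/c^2 = 2 * 6.674e-11 * 7.8201513e+33 / (3e8)^2 = 1.160e+07

1.160e+07 m


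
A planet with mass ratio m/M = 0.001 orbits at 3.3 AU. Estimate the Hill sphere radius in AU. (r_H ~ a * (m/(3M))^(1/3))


r_H = a * (m/3M)^(1/3) = 3.3 * (0.001/3)^(1/3) = 0.2288

0.2288 AU


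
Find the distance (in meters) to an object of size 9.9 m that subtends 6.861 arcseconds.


D = size / theta_rad, theta_rad = 6.861 * pi/(180*3600) = 3.326e-05, D = 297627.3986

297627.3986 m


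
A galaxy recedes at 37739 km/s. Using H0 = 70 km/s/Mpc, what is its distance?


d = v / H0 = 37739 / 70 = 539.1286

539.1286 Mpc


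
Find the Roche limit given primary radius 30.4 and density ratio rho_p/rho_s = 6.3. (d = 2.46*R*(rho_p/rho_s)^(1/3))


d_Roche = 2.46 * 30.4 * 6.3^(1/3) = 138.1197

138.1197


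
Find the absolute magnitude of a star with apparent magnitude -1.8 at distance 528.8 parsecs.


M = m - 5*log10(d) + 5 = -1.8 - 5*log10(528.8) + 5 = -10.4165

-10.4165


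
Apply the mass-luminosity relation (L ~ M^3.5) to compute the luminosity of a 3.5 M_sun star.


L/L_sun = (M/M_sun)^3.5 = 3.5^3.5 = 80.2118

80.2118 L_sun


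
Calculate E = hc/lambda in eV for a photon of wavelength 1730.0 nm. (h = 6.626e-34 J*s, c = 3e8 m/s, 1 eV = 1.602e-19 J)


E = hc/lambda = 6.626e-34 * 3e8 / 1.730e-06 = 1.149e-19 J = 0.7172 eV

0.7172 eV


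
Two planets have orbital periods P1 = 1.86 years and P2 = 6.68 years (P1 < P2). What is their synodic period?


1/P_syn = |1/P1 - 1/P2| = |1/1.86 - 1/6.68| => P_syn = 2.5778

2.5778 years


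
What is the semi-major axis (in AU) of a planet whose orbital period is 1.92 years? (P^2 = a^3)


a = P^(2/3) = 1.92^(2/3) = 1.5448

1.5448 AU


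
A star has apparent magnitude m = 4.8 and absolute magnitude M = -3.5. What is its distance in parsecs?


d = 10^((m - M + 5)/5) = 10^((4.8 - -3.5 + 5)/5) = 457.0882

457.0882 pc


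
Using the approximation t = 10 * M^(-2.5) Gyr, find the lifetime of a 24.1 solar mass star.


t = 10 * M^(-2.5) = 10 * 24.1^(-2.5) = 0.0035

0.0035 Gyr


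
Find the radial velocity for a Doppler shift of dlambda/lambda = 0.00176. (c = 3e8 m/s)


v = (dlambda/lambda) * c = 0.00176 * 3e8 = 528000.0

528000.0 m/s


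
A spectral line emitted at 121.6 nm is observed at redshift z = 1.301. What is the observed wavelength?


lam_obs = lam_emit * (1 + z) = 121.6 * (1 + 1.301) = 279.8016

279.8016 nm


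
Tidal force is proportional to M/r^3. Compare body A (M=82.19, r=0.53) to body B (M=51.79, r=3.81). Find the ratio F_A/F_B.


Ratio = (M1/r1^3) / (M2/r2^3) = (82.19/0.53^3) / (51.79/3.81^3) = 589.5497

589.5497


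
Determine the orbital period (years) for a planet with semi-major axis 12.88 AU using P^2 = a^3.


P = a^(3/2) = 12.88^1.5 = 46.2247

46.2247 years


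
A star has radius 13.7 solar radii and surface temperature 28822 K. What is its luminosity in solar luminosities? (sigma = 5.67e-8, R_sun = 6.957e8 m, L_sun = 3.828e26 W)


R = 13.7 * 6.957e8 m = 9.53109e+09 m. L = 4*pi*R^2*sigma*T^4 = 4*pi*(9.53109e+09)^2 * 5.67e-8 * 28822^4 = 4.466573853e+31 W. L/L_sun = 4.466573853e+31 / 3.828e26 = 116681.6576

116681.6576 L_sun


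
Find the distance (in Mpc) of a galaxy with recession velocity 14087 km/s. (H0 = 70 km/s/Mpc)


d = v / H0 = 14087 / 70 = 201.2429

201.2429 Mpc


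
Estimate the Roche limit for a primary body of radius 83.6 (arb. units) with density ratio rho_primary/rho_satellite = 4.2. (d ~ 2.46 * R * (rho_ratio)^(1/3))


d_Roche = 2.46 * 83.6 * 4.2^(1/3) = 331.8113

331.8113


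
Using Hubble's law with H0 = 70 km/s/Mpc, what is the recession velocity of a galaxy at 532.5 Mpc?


v = H0 * d = 70 * 532.5 = 37275.0

37275.0 km/s


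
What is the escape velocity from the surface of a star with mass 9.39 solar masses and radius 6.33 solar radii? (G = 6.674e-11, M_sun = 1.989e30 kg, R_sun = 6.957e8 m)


M = 9.39 * 1.989e30 kg = 1.867671e+31 kg; R = 6.33 * 6.957e8 m = 4.403781e+09 m. v_esc = sqrt(2GM/R) = sqrt(2 * 6.674e-11 * 1.867671e+31 / 4.403781e+09) = 752394.1843

752394.1843 m/s


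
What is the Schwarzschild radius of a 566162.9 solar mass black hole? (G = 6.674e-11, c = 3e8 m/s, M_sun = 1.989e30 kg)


M = 566162.9 * 1.989e30 kg = 1.126098008e+36 kg. rs = 2GM/c^2 = 2 * 6.674e-11 * 1.126098008e+36 / (3e8)^2 = 1.670e+09

1.670e+09 m


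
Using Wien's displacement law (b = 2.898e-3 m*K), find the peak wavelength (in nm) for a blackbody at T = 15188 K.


lam_max = b / T = 2.898e-3 / 15188 = 1.908e-07 m = 190.8085 nm

190.8085 nm


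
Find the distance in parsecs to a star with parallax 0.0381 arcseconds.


d = 1/p = 1/0.0381 = 26.2467

26.2467 pc


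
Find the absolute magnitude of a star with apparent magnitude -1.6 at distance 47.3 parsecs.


M = m - 5*log10(d) + 5 = -1.6 - 5*log10(47.3) + 5 = -4.9743

-4.9743


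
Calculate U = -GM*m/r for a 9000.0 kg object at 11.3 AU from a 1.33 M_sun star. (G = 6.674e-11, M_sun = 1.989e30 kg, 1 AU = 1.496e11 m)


M = 1.33 * 1.989e30 kg = 2.64537e+30 kg; r = 11.3 AU * 1.496e11 m/AU = 1.69048e+12 m. U = -GM*m/r = -(6.674e-11 * 2.64537e+30 * 9000.0) / 1.69048e+12 = -9.400e+11

-9.400e+11 J


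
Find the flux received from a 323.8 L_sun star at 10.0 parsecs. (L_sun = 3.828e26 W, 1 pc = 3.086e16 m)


F = L / (4*pi*d^2) = 1.240e+29 / (4*pi*(3.086e+17)^2) = 1.036e-07

1.036e-07 W/m^2


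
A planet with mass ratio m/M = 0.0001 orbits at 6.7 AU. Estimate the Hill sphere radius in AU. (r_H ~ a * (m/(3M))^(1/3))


r_H = a * (m/3M)^(1/3) = 6.7 * (0.0001/3)^(1/3) = 0.2156

0.2156 AU


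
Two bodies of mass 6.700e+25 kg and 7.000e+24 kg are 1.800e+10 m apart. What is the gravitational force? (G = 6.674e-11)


F = G*m1*m2/r^2 = 6.674e-11 * 6.700e+25 * 7.000e+24 / (1.800e+10)^2 = 6.674e-11 * 4.690e+50 / 3.240e+20 = 9.661e+19

9.661e+19 N


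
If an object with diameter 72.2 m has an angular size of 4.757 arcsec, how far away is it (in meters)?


D = size / theta_rad, theta_rad = 4.757 * pi/(180*3600) = 2.306e-05, D = 3.131e+06

3.131e+06 m


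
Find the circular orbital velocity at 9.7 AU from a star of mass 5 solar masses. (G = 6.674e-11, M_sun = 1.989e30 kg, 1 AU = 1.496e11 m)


v = sqrt(GM/r) = sqrt(6.674e-11 * 9.945e+30 / 1.451e+12) = 21386.7026

21386.7026 m/s


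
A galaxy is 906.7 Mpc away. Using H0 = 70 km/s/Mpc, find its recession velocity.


v = H0 * d = 70 * 906.7 = 63469.0

63469.0 km/s


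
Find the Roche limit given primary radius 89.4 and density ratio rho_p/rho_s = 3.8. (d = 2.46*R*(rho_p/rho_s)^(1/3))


d_Roche = 2.46 * 89.4 * 3.8^(1/3) = 343.1894

343.1894


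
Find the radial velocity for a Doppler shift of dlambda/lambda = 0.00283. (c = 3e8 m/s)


v = (dlambda/lambda) * c = 0.00283 * 3e8 = 849000.0

849000.0 m/s


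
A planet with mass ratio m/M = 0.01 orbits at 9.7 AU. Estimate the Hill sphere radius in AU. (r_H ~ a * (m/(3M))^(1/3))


r_H = a * (m/3M)^(1/3) = 9.7 * (0.01/3)^(1/3) = 1.449

1.449 AU


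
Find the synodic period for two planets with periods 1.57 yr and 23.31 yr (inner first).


1/P_syn = |1/P1 - 1/P2| = |1/1.57 - 1/23.31| => P_syn = 1.6834

1.6834 years


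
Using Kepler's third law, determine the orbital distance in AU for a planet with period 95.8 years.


a = P^(2/3) = 95.8^(2/3) = 20.9368

20.9368 AU


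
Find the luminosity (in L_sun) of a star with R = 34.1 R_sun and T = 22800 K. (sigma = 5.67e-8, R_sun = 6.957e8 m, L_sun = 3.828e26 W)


R = 34.1 * 6.957e8 m = 2.372337e+10 m. L = 4*pi*R^2*sigma*T^4 = 4*pi*(2.372337e+10)^2 * 5.67e-8 * 22800^4 = 1.08364012e+32 W. L/L_sun = 1.08364012e+32 / 3.828e26 = 283082.5809

283082.5809 L_sun


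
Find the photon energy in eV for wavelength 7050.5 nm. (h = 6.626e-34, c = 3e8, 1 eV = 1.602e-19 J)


E = hc/lambda = 6.626e-34 * 3e8 / 7.051e-06 = 2.819e-20 J = 0.176 eV

0.176 eV


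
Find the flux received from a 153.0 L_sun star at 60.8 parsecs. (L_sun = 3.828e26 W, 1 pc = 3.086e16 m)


F = L / (4*pi*d^2) = 5.857e+28 / (4*pi*(1.876e+18)^2) = 1.324e-09

1.324e-09 W/m^2


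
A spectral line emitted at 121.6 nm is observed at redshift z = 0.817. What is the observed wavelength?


lam_obs = lam_emit * (1 + z) = 121.6 * (1 + 0.817) = 220.9472

220.9472 nm


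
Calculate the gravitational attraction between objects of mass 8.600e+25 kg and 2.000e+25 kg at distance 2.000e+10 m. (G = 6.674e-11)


F = G*m1*m2/r^2 = 6.674e-11 * 8.600e+25 * 2.000e+25 / (2.000e+10)^2 = 6.674e-11 * 1.720e+51 / 4.000e+20 = 2.870e+20

2.870e+20 N


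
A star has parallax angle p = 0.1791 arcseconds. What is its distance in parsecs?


d = 1/p = 1/0.1791 = 5.5835

5.5835 pc


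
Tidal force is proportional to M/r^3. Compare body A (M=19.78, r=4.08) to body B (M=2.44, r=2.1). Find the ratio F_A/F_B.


Ratio = (M1/r1^3) / (M2/r2^3) = (19.78/4.08^3) / (2.44/2.1^3) = 1.1054

1.1054


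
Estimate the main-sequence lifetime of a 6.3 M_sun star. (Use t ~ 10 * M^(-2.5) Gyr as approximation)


t = 10 * M^(-2.5) = 10 * 6.3^(-2.5) = 0.1004

0.1004 Gyr


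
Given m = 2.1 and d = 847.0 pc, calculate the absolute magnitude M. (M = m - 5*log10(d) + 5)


M = m - 5*log10(d) + 5 = 2.1 - 5*log10(847.0) + 5 = -7.5394

-7.5394


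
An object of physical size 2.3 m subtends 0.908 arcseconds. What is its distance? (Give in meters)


D = size / theta_rad, theta_rad = 0.908 * pi/(180*3600) = 4.402e-06, D = 522476.9321

522476.9321 m


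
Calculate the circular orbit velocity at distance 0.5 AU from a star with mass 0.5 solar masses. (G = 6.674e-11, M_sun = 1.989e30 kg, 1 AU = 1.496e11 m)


v = sqrt(GM/r) = sqrt(6.674e-11 * 9.945e+29 / 7.480e+10) = 29788.2298

29788.2298 m/s


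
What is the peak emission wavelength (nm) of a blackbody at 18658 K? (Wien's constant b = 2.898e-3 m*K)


lam_max = b / T = 2.898e-3 / 18658 = 1.553e-07 m = 155.3221 nm

155.3221 nm


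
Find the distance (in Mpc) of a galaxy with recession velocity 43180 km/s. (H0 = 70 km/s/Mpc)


d = v / H0 = 43180 / 70 = 616.8571

616.8571 Mpc


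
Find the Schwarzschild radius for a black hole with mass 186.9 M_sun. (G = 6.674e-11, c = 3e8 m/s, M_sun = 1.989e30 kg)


M = 186.9 * 1.989e30 kg = 3.717441e+32 kg. rs = 2GM/c^2 = 2 * 6.674e-11 * 3.717441e+32 / (3e8)^2 = 551337.8052

551337.8052 m


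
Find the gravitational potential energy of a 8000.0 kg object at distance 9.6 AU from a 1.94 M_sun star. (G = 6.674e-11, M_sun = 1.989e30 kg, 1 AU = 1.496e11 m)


M = 1.94 * 1.989e30 kg = 3.85866e+30 kg; r = 9.6 AU * 1.496e11 m/AU = 1.43616e+12 m. U = -GM*m/r = -(6.674e-11 * 3.85866e+30 * 8000.0) / 1.43616e+12 = -1.435e+12

-1.435e+12 J


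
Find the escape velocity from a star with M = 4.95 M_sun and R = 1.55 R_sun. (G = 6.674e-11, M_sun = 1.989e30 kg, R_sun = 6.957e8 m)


M = 4.95 * 1.989e30 kg = 9.84555e+30 kg; R = 1.55 * 6.957e8 m = 1.078335e+09 m. v_esc = sqrt(2GM/R) = sqrt(2 * 6.674e-11 * 9.84555e+30 / 1.078335e+09) = 1.104e+06

1.104e+06 m/s


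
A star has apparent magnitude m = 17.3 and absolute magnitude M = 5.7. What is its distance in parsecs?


d = 10^((m - M + 5)/5) = 10^((17.3 - 5.7 + 5)/5) = 2089.2961

2089.2961 pc


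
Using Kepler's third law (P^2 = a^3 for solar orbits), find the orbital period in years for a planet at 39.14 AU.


P = a^(3/2) = 39.14^1.5 = 244.8675

244.8675 years


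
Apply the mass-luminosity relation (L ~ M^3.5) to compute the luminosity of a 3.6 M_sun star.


L/L_sun = (M/M_sun)^3.5 = 3.6^3.5 = 88.5235

88.5235 L_sun


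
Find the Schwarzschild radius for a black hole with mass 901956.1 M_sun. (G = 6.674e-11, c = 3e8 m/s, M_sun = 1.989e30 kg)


M = 901956.1 * 1.989e30 kg = 1.793990683e+36 kg. rs = 2GM/c^2 = 2 * 6.674e-11 * 1.793990683e+36 / (3e8)^2 = 2.661e+09

2.661e+09 m


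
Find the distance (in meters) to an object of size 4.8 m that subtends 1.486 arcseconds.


D = size / theta_rad, theta_rad = 1.486 * pi/(180*3600) = 7.204e-06, D = 666265.8614

666265.8614 m


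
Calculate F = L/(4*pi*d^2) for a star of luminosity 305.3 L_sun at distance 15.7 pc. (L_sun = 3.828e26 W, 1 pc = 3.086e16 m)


F = L / (4*pi*d^2) = 1.169e+29 / (4*pi*(4.845e+17)^2) = 3.962e-08

3.962e-08 W/m^2


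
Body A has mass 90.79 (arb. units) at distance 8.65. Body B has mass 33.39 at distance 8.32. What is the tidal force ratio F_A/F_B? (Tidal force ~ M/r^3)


Ratio = (M1/r1^3) / (M2/r2^3) = (90.79/8.65^3) / (33.39/8.32^3) = 2.4196

2.4196


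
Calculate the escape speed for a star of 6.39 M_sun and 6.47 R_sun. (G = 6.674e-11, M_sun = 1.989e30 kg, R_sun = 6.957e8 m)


M = 6.39 * 1.989e30 kg = 1.270971e+31 kg; R = 6.47 * 6.957e8 m = 4.501179e+09 m. v_esc = sqrt(2GM/R) = sqrt(2 * 6.674e-11 * 1.270971e+31 / 4.501179e+09) = 613921.4076

613921.4076 m/s


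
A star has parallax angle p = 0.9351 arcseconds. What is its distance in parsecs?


d = 1/p = 1/0.9351 = 1.0694

1.0694 pc


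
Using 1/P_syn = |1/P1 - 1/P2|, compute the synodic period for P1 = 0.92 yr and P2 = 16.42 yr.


1/P_syn = |1/P1 - 1/P2| = |1/0.92 - 1/16.42| => P_syn = 0.9746

0.9746 years


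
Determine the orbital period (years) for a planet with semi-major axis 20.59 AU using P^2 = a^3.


P = a^(3/2) = 20.59^1.5 = 93.4296

93.4296 years


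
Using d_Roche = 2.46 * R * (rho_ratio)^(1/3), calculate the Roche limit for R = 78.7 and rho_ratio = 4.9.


d_Roche = 2.46 * 78.7 * 4.9^(1/3) = 328.8329

328.8329


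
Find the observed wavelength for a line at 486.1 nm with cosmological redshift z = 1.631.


lam_obs = lam_emit * (1 + z) = 486.1 * (1 + 1.631) = 1278.9291

1278.9291 nm


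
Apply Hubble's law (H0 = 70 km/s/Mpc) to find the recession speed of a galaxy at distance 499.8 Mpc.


v = H0 * d = 70 * 499.8 = 34986.0

34986.0 km/s


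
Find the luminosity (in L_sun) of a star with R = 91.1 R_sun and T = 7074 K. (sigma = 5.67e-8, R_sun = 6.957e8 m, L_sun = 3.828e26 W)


R = 91.1 * 6.957e8 m = 6.337827e+10 m. L = 4*pi*R^2*sigma*T^4 = 4*pi*(6.337827e+10)^2 * 5.67e-8 * 7074^4 = 7.166942258e+30 W. L/L_sun = 7.166942258e+30 / 3.828e26 = 18722.4197

18722.4197 L_sun


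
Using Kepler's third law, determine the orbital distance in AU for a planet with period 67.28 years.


a = P^(2/3) = 67.28^(2/3) = 16.5421

16.5421 AU


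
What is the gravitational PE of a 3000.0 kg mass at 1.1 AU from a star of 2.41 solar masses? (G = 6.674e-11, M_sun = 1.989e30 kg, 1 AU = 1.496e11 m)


M = 2.41 * 1.989e30 kg = 4.79349e+30 kg; r = 1.1 AU * 1.496e11 m/AU = 1.6456e+11 m. U = -GM*m/r = -(6.674e-11 * 4.79349e+30 * 3000.0) / 1.6456e+11 = -5.832e+12

-5.832e+12 J


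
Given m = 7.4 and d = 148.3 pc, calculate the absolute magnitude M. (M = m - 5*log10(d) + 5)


M = m - 5*log10(d) + 5 = 7.4 - 5*log10(148.3) + 5 = 1.5443

1.5443


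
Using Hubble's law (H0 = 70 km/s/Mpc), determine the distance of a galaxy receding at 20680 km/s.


d = v / H0 = 20680 / 70 = 295.4286

295.4286 Mpc


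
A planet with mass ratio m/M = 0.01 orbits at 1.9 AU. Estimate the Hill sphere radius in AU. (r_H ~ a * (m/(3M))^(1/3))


r_H = a * (m/3M)^(1/3) = 1.9 * (0.01/3)^(1/3) = 0.2838

0.2838 AU


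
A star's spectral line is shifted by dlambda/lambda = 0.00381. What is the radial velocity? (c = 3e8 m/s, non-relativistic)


v = (dlambda/lambda) * c = 0.00381 * 3e8 = 1.143e+06

1.143e+06 m/s


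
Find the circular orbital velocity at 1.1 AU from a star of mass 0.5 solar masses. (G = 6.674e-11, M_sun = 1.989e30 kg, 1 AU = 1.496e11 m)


v = sqrt(GM/r) = sqrt(6.674e-11 * 9.945e+29 / 1.646e+11) = 20083.2205

20083.2205 m/s


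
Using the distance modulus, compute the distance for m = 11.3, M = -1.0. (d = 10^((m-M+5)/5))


d = 10^((m - M + 5)/5) = 10^((11.3 - -1.0 + 5)/5) = 2884.0315

2884.0315 pc


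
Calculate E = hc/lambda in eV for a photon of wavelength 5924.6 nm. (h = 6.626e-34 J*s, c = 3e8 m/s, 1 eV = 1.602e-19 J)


E = hc/lambda = 6.626e-34 * 3e8 / 5.925e-06 = 3.355e-20 J = 0.2094 eV

0.2094 eV


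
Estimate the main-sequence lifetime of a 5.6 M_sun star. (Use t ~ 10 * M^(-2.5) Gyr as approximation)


t = 10 * M^(-2.5) = 10 * 5.6^(-2.5) = 0.1348

0.1348 Gyr


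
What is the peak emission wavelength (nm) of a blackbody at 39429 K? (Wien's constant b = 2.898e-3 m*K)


lam_max = b / T = 2.898e-3 / 39429 = 7.350e-08 m = 73.4992 nm

73.4992 nm


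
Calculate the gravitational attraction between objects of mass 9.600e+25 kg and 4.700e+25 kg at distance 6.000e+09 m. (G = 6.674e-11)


F = G*m1*m2/r^2 = 6.674e-11 * 9.600e+25 * 4.700e+25 / (6.000e+09)^2 = 6.674e-11 * 4.512e+51 / 3.600e+19 = 8.365e+21

8.365e+21 N


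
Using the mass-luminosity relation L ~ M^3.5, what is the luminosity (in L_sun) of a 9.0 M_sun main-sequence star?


L/L_sun = (M/M_sun)^3.5 = 9.0^3.5 = 2187.0

2187.0 L_sun


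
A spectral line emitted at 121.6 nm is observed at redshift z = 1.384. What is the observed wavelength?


lam_obs = lam_emit * (1 + z) = 121.6 * (1 + 1.384) = 289.8944

289.8944 nm


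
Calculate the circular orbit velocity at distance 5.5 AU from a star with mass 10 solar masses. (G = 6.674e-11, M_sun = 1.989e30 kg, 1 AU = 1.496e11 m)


v = sqrt(GM/r) = sqrt(6.674e-11 * 1.989e+31 / 8.228e+11) = 40166.4409

40166.4409 m/s


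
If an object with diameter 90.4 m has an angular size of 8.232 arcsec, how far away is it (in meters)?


D = size / theta_rad, theta_rad = 8.232 * pi/(180*3600) = 3.991e-05, D = 2.265e+06

2.265e+06 m


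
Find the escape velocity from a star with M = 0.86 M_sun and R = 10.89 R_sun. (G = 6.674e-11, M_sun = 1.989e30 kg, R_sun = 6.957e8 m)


M = 0.86 * 1.989e30 kg = 1.71054e+30 kg; R = 10.89 * 6.957e8 m = 7.576173e+09 m. v_esc = sqrt(2GM/R) = sqrt(2 * 6.674e-11 * 1.71054e+30 / 7.576173e+09) = 173600.0215

173600.0215 m/s


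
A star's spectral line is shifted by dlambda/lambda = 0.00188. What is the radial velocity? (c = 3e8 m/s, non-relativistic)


v = (dlambda/lambda) * c = 0.00188 * 3e8 = 564000.0

564000.0 m/s


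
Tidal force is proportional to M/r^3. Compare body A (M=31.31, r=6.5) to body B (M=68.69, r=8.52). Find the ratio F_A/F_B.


Ratio = (M1/r1^3) / (M2/r2^3) = (31.31/6.5^3) / (68.69/8.52^3) = 1.0265

1.0265


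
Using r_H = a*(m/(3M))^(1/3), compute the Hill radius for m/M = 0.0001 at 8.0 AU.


r_H = a * (m/3M)^(1/3) = 8.0 * (0.0001/3)^(1/3) = 0.2575

0.2575 AU


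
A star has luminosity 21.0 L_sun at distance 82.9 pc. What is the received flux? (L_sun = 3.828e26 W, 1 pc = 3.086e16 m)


F = L / (4*pi*d^2) = 8.039e+27 / (4*pi*(2.558e+18)^2) = 9.774e-11

9.774e-11 W/m^2


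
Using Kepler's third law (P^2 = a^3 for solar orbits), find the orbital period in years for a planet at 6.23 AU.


P = a^(3/2) = 6.23^1.5 = 15.5501

15.5501 years


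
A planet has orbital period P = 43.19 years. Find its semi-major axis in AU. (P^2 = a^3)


a = P^(2/3) = 43.19^(2/3) = 12.3099

12.3099 AU


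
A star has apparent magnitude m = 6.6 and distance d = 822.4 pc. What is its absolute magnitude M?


M = m - 5*log10(d) + 5 = 6.6 - 5*log10(822.4) + 5 = -2.9754

-2.9754


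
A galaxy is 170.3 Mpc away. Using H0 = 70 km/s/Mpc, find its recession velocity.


v = H0 * d = 70 * 170.3 = 11921.0

11921.0 km/s


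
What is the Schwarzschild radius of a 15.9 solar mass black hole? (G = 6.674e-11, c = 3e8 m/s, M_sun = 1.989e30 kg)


M = 15.9 * 1.989e30 kg = 3.16251e+31 kg. rs = 2GM/c^2 = 2 * 6.674e-11 * 3.16251e+31 / (3e8)^2 = 46903.5372

46903.5372 m


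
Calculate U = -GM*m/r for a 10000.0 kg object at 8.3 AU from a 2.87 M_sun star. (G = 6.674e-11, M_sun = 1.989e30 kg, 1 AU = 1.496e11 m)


M = 2.87 * 1.989e30 kg = 5.70843e+30 kg; r = 8.3 AU * 1.496e11 m/AU = 1.24168e+12 m. U = -GM*m/r = -(6.674e-11 * 5.70843e+30 * 10000.0) / 1.24168e+12 = -3.068e+12

-3.068e+12 J


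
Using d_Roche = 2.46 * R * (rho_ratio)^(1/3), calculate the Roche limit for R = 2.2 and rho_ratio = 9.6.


d_Roche = 2.46 * 2.2 * 9.6^(1/3) = 11.5022

11.5022


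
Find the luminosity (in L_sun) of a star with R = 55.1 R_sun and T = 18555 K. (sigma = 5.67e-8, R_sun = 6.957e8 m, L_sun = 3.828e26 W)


R = 55.1 * 6.957e8 m = 3.833307e+10 m. L = 4*pi*R^2*sigma*T^4 = 4*pi*(3.833307e+10)^2 * 5.67e-8 * 18555^4 = 1.241034807e+32 W. L/L_sun = 1.241034807e+32 / 3.828e26 = 324199.2703

324199.2703 L_sun


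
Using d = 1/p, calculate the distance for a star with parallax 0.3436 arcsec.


d = 1/p = 1/0.3436 = 2.9104

2.9104 pc


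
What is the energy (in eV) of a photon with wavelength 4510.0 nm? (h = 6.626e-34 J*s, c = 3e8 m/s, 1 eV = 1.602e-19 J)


E = hc/lambda = 6.626e-34 * 3e8 / 4.510e-06 = 4.408e-20 J = 0.2751 eV

0.2751 eV


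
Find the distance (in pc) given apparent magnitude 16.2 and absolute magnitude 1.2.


d = 10^((m - M + 5)/5) = 10^((16.2 - 1.2 + 5)/5) = 10000.0

10000.0 pc


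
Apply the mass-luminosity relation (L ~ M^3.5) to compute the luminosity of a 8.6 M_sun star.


L/L_sun = (M/M_sun)^3.5 = 8.6^3.5 = 1865.2823

1865.2823 L_sun


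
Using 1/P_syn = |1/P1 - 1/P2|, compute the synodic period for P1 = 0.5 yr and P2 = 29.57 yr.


1/P_syn = |1/P1 - 1/P2| = |1/0.5 - 1/29.57| => P_syn = 0.5086

0.5086 years


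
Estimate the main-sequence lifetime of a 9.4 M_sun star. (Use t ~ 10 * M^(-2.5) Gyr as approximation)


t = 10 * M^(-2.5) = 10 * 9.4^(-2.5) = 0.0369

0.0369 Gyr


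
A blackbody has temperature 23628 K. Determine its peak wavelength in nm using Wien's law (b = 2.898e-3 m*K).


lam_max = b / T = 2.898e-3 / 23628 = 1.227e-07 m = 122.6511 nm

122.6511 nm


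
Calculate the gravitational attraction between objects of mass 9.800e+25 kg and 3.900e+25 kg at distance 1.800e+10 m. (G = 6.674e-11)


F = G*m1*m2/r^2 = 6.674e-11 * 9.800e+25 * 3.900e+25 / (1.800e+10)^2 = 6.674e-11 * 3.822e+51 / 3.240e+20 = 7.873e+20

7.873e+20 N


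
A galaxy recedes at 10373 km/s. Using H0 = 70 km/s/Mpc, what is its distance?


d = v / H0 = 10373 / 70 = 148.1857

148.1857 Mpc


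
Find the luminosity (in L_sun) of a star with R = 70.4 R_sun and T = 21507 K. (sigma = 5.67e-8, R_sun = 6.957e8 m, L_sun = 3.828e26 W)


R = 70.4 * 6.957e8 m = 4.897728e+10 m. L = 4*pi*R^2*sigma*T^4 = 4*pi*(4.897728e+10)^2 * 5.67e-8 * 21507^4 = 3.6568032e+32 W. L/L_sun = 3.6568032e+32 / 3.828e26 = 955277.743

955277.743 L_sun


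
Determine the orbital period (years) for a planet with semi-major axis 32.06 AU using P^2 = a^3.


P = a^(3/2) = 32.06^1.5 = 181.5287

181.5287 years


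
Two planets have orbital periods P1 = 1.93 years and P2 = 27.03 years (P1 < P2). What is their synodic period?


1/P_syn = |1/P1 - 1/P2| = |1/1.93 - 1/27.03| => P_syn = 2.0784

2.0784 years


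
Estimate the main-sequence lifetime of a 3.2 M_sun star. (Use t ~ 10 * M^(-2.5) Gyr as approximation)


t = 10 * M^(-2.5) = 10 * 3.2^(-2.5) = 0.5459

0.5459 Gyr


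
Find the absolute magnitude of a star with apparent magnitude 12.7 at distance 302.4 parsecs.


M = m - 5*log10(d) + 5 = 12.7 - 5*log10(302.4) + 5 = 5.2971

5.2971


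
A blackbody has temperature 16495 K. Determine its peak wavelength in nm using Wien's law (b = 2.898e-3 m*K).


lam_max = b / T = 2.898e-3 / 16495 = 1.757e-07 m = 175.6896 nm

175.6896 nm


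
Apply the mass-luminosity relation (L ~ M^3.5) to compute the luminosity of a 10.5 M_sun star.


L/L_sun = (M/M_sun)^3.5 = 10.5^3.5 = 3751.1337

3751.1337 L_sun


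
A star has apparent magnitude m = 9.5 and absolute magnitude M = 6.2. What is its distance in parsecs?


d = 10^((m - M + 5)/5) = 10^((9.5 - 6.2 + 5)/5) = 45.7088

45.7088 pc


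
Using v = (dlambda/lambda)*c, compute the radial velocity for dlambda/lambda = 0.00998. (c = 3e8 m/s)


v = (dlambda/lambda) * c = 0.00998 * 3e8 = 2.994e+06

2.994e+06 m/s


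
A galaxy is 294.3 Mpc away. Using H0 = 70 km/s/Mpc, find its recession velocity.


v = H0 * d = 70 * 294.3 = 20601.0

20601.0 km/s


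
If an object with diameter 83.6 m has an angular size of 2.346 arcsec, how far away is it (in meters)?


D = size / theta_rad, theta_rad = 2.346 * pi/(180*3600) = 1.137e-05, D = 7.350e+06

7.350e+06 m


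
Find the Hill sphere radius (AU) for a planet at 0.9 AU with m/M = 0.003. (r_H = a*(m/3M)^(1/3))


r_H = a * (m/3M)^(1/3) = 0.9 * (0.003/3)^(1/3) = 0.09

0.09 AU


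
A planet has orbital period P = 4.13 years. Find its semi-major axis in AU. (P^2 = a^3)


a = P^(2/3) = 4.13^(2/3) = 2.5741

2.5741 AU


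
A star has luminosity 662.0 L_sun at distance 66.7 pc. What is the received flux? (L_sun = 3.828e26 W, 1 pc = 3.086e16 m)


F = L / (4*pi*d^2) = 2.534e+29 / (4*pi*(2.058e+18)^2) = 4.760e-09

4.760e-09 W/m^2


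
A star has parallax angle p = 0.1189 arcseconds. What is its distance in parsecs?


d = 1/p = 1/0.1189 = 8.4104

8.4104 pc


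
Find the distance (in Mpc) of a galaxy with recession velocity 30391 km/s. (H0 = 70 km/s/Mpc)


d = v / H0 = 30391 / 70 = 434.1571

434.1571 Mpc


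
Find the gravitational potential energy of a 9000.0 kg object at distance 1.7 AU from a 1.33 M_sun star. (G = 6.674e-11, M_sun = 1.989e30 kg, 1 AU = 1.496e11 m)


M = 1.33 * 1.989e30 kg = 2.64537e+30 kg; r = 1.7 AU * 1.496e11 m/AU = 2.5432e+11 m. U = -GM*m/r = -(6.674e-11 * 2.64537e+30 * 9000.0) / 2.5432e+11 = -6.248e+12

-6.248e+12 J


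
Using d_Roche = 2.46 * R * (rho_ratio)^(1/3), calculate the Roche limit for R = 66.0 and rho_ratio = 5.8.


d_Roche = 2.46 * 66.0 * 5.8^(1/3) = 291.7125

291.7125


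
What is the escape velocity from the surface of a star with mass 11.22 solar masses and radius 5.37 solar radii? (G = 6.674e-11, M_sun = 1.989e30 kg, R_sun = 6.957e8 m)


M = 11.22 * 1.989e30 kg = 2.231658e+31 kg; R = 5.37 * 6.957e8 m = 3.735909e+09 m. v_esc = sqrt(2GM/R) = sqrt(2 * 6.674e-11 * 2.231658e+31 / 3.735909e+09) = 892943.0769

892943.0769 m/s


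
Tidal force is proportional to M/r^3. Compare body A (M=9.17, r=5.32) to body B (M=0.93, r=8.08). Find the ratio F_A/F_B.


Ratio = (M1/r1^3) / (M2/r2^3) = (9.17/5.32^3) / (0.93/8.08^3) = 34.545

34.545


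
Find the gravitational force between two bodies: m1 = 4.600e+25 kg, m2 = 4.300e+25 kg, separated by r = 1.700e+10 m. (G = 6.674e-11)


F = G*m1*m2/r^2 = 6.674e-11 * 4.600e+25 * 4.300e+25 / (1.700e+10)^2 = 6.674e-11 * 1.978e+51 / 2.890e+20 = 4.568e+20

4.568e+20 N


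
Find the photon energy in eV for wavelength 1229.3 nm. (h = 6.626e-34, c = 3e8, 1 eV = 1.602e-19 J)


E = hc/lambda = 6.626e-34 * 3e8 / 1.229e-06 = 1.617e-19 J = 1.0094 eV

1.0094 eV


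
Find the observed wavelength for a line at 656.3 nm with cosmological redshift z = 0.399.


lam_obs = lam_emit * (1 + z) = 656.3 * (1 + 0.399) = 918.1637

918.1637 nm


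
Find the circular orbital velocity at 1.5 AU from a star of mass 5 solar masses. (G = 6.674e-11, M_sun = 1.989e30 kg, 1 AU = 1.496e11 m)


v = sqrt(GM/r) = sqrt(6.674e-11 * 9.945e+30 / 2.244e+11) = 54385.6181

54385.6181 m/s


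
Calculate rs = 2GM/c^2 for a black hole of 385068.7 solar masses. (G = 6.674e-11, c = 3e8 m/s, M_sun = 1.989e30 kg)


M = 385068.7 * 1.989e30 kg = 7.659016443e+35 kg. rs = 2GM/c^2 = 2 * 6.674e-11 * 7.659016443e+35 / (3e8)^2 = 1.136e+09

1.136e+09 m


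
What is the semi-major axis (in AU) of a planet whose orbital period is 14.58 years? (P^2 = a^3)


a = P^(2/3) = 14.58^(2/3) = 5.9681

5.9681 AU


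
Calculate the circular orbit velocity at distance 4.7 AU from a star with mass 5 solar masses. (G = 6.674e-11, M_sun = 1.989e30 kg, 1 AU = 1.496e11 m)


v = sqrt(GM/r) = sqrt(6.674e-11 * 9.945e+30 / 7.031e+11) = 30724.2131

30724.2131 m/s


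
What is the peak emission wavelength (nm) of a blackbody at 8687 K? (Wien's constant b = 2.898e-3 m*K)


lam_max = b / T = 2.898e-3 / 8687 = 3.336e-07 m = 333.6019 nm

333.6019 nm


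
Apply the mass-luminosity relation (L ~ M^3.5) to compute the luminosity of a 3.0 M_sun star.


L/L_sun = (M/M_sun)^3.5 = 3.0^3.5 = 46.7654

46.7654 L_sun


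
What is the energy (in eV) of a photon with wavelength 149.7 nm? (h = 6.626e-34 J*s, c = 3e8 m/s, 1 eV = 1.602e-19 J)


E = hc/lambda = 6.626e-34 * 3e8 / 1.497e-07 = 1.328e-18 J = 8.2887 eV

8.2887 eV


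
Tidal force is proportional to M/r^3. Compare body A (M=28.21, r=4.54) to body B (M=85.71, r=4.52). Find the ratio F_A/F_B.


Ratio = (M1/r1^3) / (M2/r2^3) = (28.21/4.54^3) / (85.71/4.52^3) = 0.3248

0.3248


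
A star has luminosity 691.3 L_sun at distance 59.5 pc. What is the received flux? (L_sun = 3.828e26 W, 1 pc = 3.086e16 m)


F = L / (4*pi*d^2) = 2.646e+29 / (4*pi*(1.836e+18)^2) = 6.246e-09

6.246e-09 W/m^2


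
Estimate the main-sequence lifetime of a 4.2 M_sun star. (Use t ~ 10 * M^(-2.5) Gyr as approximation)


t = 10 * M^(-2.5) = 10 * 4.2^(-2.5) = 0.2766

0.2766 Gyr


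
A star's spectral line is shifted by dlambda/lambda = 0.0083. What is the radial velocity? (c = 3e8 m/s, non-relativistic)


v = (dlambda/lambda) * c = 0.0083 * 3e8 = 2.490e+06

2.490e+06 m/s


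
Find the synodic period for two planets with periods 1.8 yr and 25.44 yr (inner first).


1/P_syn = |1/P1 - 1/P2| = |1/1.8 - 1/25.44| => P_syn = 1.9371

1.9371 years


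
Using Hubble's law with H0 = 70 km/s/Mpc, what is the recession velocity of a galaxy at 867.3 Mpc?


v = H0 * d = 70 * 867.3 = 60711.0

60711.0 km/s


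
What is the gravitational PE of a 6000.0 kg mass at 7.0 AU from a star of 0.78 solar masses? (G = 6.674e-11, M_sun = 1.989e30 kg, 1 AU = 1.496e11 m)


M = 0.78 * 1.989e30 kg = 1.55142e+30 kg; r = 7.0 AU * 1.496e11 m/AU = 1.0472e+12 m. U = -GM*m/r = -(6.674e-11 * 1.55142e+30 * 6000.0) / 1.0472e+12 = -5.932e+11

-5.932e+11 J


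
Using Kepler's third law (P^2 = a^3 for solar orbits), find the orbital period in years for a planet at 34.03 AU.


P = a^(3/2) = 34.03^1.5 = 198.5148

198.5148 years


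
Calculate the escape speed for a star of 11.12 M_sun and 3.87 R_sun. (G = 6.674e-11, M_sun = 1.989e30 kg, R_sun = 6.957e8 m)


M = 11.12 * 1.989e30 kg = 2.211768e+31 kg; R = 3.87 * 6.957e8 m = 2.692359e+09 m. v_esc = sqrt(2GM/R) = sqrt(2 * 6.674e-11 * 2.211768e+31 / 2.692359e+09) = 1.047e+06

1.047e+06 m/s


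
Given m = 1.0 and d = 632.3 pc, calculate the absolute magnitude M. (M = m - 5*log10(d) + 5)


M = m - 5*log10(d) + 5 = 1.0 - 5*log10(632.3) + 5 = -8.0046

-8.0046
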